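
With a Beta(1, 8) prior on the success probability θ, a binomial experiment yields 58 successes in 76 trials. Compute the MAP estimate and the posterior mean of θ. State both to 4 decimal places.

θ_MAP = 0.6988, E[θ|data] = 0.6941

Posterior: Beta(1+58, 8+18) = Beta(59, 26).
Mode = (59−1)/(59+26−2) = 58/83 = 0.6988.
Mean = 59/(59+26) = 59/85 = 0.6941.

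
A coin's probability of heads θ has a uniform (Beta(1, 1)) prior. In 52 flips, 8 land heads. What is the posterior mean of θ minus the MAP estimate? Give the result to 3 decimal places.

Posterior: Beta(1+8, 1+44) = Beta(9, 45).
Mode = (9−1)/(9+45−2) = 8/52 = 0.154.
With a flat prior the MAP equals the MLE, 8/52.
Mean = 9/(9+45) = 9/54 = 0.167.
Difference = 0.167 − 0.154 = 0.013.
Right-skewed posterior ⇒ mode < mean.

0.013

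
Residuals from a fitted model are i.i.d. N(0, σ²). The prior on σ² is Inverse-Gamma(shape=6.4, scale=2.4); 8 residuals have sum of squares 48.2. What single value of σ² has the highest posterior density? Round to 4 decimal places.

Posterior: Inverse-Gamma(shape = 6.4+8/2 = 10.4, scale = 2.4+48.2/2 = 26.5).
Mode = β/(α+1) = 26.5/11.4 = 2.3246.
Mean = β/(α−1) = 26.5/9.4 = 2.8191.
This is the posterior mode — the MAP estimate.

2.3246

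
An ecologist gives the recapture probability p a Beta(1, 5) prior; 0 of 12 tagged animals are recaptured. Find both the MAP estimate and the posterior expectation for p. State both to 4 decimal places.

MAP estimate = 0.0000, posterior expectation = 0.0556

Posterior: Beta(1+0, 5+12) = Beta(1, 17).
Since α = 1 ≤ 1 and β > 1, the Beta density is monotone decreasing on [0,1]; the mode is at 0.
Mean = 1/(1+17) = 0.0556.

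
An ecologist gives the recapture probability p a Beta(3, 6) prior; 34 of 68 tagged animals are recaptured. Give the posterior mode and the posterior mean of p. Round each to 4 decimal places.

posterior mode = 0.4800, posterior mean = 0.4805

Posterior: Beta(3+34, 6+34) = Beta(37, 40).
Mode = (37−1)/(37+40−2) = 36/75 = 0.4800.
Mean = 37/(37+40) = 37/77 = 0.4805.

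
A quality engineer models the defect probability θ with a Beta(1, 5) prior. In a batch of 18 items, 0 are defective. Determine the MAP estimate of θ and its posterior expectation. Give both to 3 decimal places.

Posterior: Beta(1+0, 5+18) = Beta(1, 23).
Since α = 1 ≤ 1 and β > 1, the Beta density is monotone decreasing on [0,1]; the mode is at 0.
Mean = 1/(1+23) = 0.042.

MAP = 0.000, posterior mean = 0.042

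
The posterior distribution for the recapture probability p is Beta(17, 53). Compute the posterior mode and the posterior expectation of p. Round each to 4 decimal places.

Mode = (17−1)/(17+53−2) = 16/68 = 0.2353.
Mean = 17/(17+53) = 17/70 = 0.2429.

MAP = 0.2353, posterior mean = 0.2429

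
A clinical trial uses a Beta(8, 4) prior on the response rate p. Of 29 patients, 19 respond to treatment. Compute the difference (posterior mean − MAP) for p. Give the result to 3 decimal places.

Posterior: Beta(8+19, 4+10) = Beta(27, 14).
Mode = (27−1)/(27+14−2) = 26/39 = 0.667.
Mean = 27/(27+14) = 27/41 = 0.659.
Difference = 0.659 − 0.667 = -0.008.

-0.008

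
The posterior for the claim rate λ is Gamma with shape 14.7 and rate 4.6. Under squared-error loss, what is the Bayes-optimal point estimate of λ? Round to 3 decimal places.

3.196

Mode = (α−1)/β = 13.7/4.6 = 2.978.
Mean = α/β = 14.7/4.6 = 3.196.
Squared-error loss ⇒ the optimal estimator is the posterior mean.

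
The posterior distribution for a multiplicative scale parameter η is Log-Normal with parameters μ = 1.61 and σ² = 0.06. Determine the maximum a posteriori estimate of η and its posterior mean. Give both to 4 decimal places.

Mode = exp(μ − σ²) = exp(1.55) = 4.7115.
Mean = exp(μ + σ²/2) = exp(1.640) = 5.1552.

η_MAP = 4.7115, E[η|data] = 5.1552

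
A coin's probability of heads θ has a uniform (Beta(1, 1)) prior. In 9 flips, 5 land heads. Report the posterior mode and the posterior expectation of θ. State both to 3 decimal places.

Posterior: Beta(1+5, 1+4) = Beta(6, 5).
Mode = (6−1)/(6+5−2) = 5/9 = 0.556.
Mean = 6/(6+5) = 6/11 = 0.545.
The mean is pulled below the mode by the posterior's left skew.

posterior mode = 0.556, posterior expectation = 0.545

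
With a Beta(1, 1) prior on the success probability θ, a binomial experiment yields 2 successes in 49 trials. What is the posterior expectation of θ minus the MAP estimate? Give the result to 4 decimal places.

0.0180

Posterior: Beta(1+2, 1+47) = Beta(3, 48).
Mode = (3−1)/(3+48−2) = 2/49 = 0.0408.
Mean = 3/(3+48) = 3/51 = 0.0588.
Difference = 0.0588 − 0.0408 = 0.0180.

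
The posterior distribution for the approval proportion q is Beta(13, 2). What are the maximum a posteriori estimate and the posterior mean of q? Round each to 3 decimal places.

Mode = (13−1)/(13+2−2) = 12/13 = 0.923.
Mean = 13/(13+2) = 13/15 = 0.867.

MAP: 0.923. Posterior mean: 0.867.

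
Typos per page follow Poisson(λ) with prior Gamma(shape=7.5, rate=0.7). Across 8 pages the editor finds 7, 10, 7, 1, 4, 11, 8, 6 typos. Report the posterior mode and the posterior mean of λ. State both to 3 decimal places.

Σ counts = 54. Posterior: Gamma(shape = 7.5+54 = 61.5, rate = 0.7+8 = 8.7).
Mode = (α−1)/β = 60.5/8.7 = 6.954.
Mean = α/β = 61.5/8.7 = 7.069.

MAP = 6.954; posterior mean = 7.069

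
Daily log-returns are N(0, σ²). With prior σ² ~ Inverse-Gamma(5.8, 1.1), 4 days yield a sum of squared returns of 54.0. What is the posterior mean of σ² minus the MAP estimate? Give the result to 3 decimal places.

0.939

Posterior: Inverse-Gamma(shape = 5.8+4/2 = 7.8, scale = 1.1+54.0/2 = 28.1).
Mode = β/(α+1) = 28.1/8.8 = 3.193.
Mean = β/(α−1) = 28.1/6.8 = 4.132.
Difference = 4.132 − 3.193 = 0.939.
The mean is pulled above the mode by the posterior's right skew.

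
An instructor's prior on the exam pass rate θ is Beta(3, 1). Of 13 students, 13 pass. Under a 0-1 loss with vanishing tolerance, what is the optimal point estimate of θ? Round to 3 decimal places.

1.000

Posterior: Beta(3+13, 1+0) = Beta(16, 1).
Since β = 1 ≤ 1 and α > 1, the Beta density is monotone increasing on [0,1]; the mode is at 1.
Mean = 16/(16+1) = 0.941.
This is the posterior mode — the MAP estimate.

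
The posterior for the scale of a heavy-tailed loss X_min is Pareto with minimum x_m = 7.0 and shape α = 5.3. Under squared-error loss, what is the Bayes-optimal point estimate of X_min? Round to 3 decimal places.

8.628

The Pareto density is strictly decreasing on [x_m, ∞), so the mode is x_m = 7.000.
Mean = α·x_m/(α−1) = 5.3·7.0/4.3 = 8.628.
Squared-error loss ⇒ the optimal estimator is the posterior mean.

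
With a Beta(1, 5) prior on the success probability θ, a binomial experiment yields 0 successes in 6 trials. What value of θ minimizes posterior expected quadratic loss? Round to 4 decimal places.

0.0833

Posterior: Beta(1+0, 5+6) = Beta(1, 11).
Since α = 1 ≤ 1 and β > 1, the Beta density is monotone decreasing on [0,1]; the mode is at 0.
Mean = 1/(1+11) = 0.0833.
Quadratic loss ⇒ the optimal estimator is the posterior mean.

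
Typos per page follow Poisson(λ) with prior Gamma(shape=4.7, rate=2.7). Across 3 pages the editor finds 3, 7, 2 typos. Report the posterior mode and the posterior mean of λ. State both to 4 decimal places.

Σ counts = 12. Posterior: Gamma(shape = 4.7+12 = 16.7, rate = 2.7+3 = 5.7).
Mode = (α−1)/β = 15.7/5.7 = 2.7544.
Mean = α/β = 16.7/5.7 = 2.9298.
The posterior is right-skewed, so the mean exceeds the mode.

MAP = 2.7544; posterior mean = 2.9298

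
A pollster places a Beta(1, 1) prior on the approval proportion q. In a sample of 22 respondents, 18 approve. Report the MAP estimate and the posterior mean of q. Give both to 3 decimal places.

Posterior: Beta(1+18, 1+4) = Beta(19, 5).
Mode = (19−1)/(19+5−2) = 18/22 = 0.818.
Mean = 19/(19+5) = 19/24 = 0.792.

q_MAP = 0.818, E[q|data] = 0.792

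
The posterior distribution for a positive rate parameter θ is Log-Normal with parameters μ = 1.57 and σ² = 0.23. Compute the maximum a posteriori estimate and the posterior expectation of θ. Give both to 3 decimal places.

maximum a posteriori estimate = 3.819, posterior expectation = 5.392

Mode = exp(μ − σ²) = exp(1.34) = 3.819.
Mean = exp(μ + σ²/2) = exp(1.685) = 5.392.
Mean > mode: the posterior has a right tail.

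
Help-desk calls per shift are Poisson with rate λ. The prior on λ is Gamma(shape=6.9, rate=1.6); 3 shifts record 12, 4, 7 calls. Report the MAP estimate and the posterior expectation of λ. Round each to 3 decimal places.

Σ counts = 23. Posterior: Gamma(shape = 6.9+23 = 29.9, rate = 1.6+3 = 4.6).
Mode = (α−1)/β = 28.9/4.6 = 6.283.
Mean = α/β = 29.9/4.6 = 6.500.

MAP = 6.283; posterior mean = 6.500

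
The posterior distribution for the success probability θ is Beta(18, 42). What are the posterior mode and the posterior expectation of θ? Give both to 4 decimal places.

Mode = (18−1)/(18+42−2) = 17/58 = 0.2931.
Mean = 18/(18+42) = 18/60 = 0.3000.

MAP = 0.2931; posterior mean = 0.3000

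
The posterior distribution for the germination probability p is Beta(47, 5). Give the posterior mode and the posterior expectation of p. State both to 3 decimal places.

Mode = (47−1)/(47+5−2) = 46/50 = 0.920.
Mean = 47/(47+5) = 47/52 = 0.904.

posterior mode = 0.920, posterior expectation = 0.904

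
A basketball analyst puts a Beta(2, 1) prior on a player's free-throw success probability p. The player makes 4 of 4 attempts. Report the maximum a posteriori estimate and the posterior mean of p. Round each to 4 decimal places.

p_MAP = 1.0000, E[p|data] = 0.8571

Posterior: Beta(2+4, 1+0) = Beta(6, 1).
Since β = 1 ≤ 1 and α > 1, the Beta density is monotone increasing on [0,1]; the mode is at 1.
Mean = 6/(6+1) = 0.8571.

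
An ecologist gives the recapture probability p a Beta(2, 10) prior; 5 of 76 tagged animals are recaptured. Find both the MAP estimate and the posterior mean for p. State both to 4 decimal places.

Posterior: Beta(2+5, 10+71) = Beta(7, 81).
Mode = (7−1)/(7+81−2) = 6/86 = 0.0698.
Mean = 7/(7+81) = 7/88 = 0.0795.

MAP = 0.0698; posterior mean = 0.0795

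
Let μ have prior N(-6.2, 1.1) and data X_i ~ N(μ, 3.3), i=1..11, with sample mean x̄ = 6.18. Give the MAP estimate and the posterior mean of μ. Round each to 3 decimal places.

MAP = 3.527; posterior mean = 3.527

Posterior for μ is Normal. Precision-weighted mean: (1/1.1·-6.2 + 11/3.3·6.18) / (1/1.1 + 11/3.3) = 3.527.
A Normal posterior is symmetric, so mode = mean.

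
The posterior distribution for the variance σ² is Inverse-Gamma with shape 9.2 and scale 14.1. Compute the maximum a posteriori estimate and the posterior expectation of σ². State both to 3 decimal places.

σ²_MAP = 1.382, E[σ²|data] = 1.720

Mode = β/(α+1) = 14.1/10.2 = 1.382.
Mean = β/(α−1) = 14.1/8.2 = 1.720.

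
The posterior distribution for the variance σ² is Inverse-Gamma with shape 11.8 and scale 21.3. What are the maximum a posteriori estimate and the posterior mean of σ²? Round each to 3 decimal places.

maximum a posteriori estimate = 1.664, posterior mean = 1.972

Mode = β/(α+1) = 21.3/12.8 = 1.664.
Mean = β/(α−1) = 21.3/10.8 = 1.972.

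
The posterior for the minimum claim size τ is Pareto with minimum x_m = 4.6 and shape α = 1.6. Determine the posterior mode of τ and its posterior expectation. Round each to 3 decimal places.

The Pareto density is strictly decreasing on [x_m, ∞), so the mode is x_m = 4.600.
Mean = α·x_m/(α−1) = 1.6·4.6/0.6 = 12.267.

posterior mode = 4.600, posterior expectation = 12.267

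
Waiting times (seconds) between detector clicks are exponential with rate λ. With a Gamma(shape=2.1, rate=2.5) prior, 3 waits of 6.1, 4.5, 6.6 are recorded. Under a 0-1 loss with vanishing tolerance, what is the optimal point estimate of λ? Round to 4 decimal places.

0.2081

Σ times = 17.2. Posterior: Gamma(shape = 2.1+3 = 5.1, rate = 2.5+17.2 = 19.7).
Mode = (α−1)/β = 4.1/19.7 = 0.2081.
Mean = α/β = 5.1/19.7 = 0.2589.
This is the posterior mode — the MAP estimate.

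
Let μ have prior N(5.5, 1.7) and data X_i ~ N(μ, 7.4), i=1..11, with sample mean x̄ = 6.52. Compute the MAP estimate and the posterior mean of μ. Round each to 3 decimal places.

μ_MAP = 6.231, E[μ|data] = 6.231

Posterior for μ is Normal. Precision-weighted mean: (1/1.7·5.5 + 11/7.4·6.52) / (1/1.7 + 11/7.4) = 6.231.
A Normal posterior is symmetric, so mode = mean.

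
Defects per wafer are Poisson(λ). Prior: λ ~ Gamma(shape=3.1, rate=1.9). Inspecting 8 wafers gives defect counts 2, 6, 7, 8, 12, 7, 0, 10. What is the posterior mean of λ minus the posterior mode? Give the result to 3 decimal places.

Σ counts = 52. Posterior: Gamma(shape = 3.1+52 = 55.1, rate = 1.9+8 = 9.9).
Mode = (α−1)/β = 54.1/9.9 = 5.465.
Mean = α/β = 55.1/9.9 = 5.566.
Difference = 5.566 − 5.465 = 0.101.
Mean > mode: the posterior has a right tail.

0.101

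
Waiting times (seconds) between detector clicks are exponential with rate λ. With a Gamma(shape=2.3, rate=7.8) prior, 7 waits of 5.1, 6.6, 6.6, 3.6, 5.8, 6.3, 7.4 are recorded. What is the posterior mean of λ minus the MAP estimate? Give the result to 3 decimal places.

0.020

Σ times = 41.4. Posterior: Gamma(shape = 2.3+7 = 9.3, rate = 7.8+41.4 = 49.2).
Mode = (α−1)/β = 8.3/49.2 = 0.169.
Mean = α/β = 9.3/49.2 = 0.189.
Difference = 0.189 − 0.169 = 0.020.
Mean > mode: the posterior has a right tail.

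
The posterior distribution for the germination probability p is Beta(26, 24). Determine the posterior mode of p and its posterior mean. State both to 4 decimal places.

MAP = 0.5208; posterior mean = 0.5200

Mode = (26−1)/(26+24−2) = 25/48 = 0.5208.
Mean = 26/(26+24) = 26/50 = 0.5200.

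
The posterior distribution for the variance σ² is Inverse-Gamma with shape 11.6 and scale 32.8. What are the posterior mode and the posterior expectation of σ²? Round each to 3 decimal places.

Mode = β/(α+1) = 32.8/12.6 = 2.603.
Mean = β/(α−1) = 32.8/10.6 = 3.094.
The posterior is right-skewed, so the mean exceeds the mode.

MAP = 2.603; posterior mean = 3.094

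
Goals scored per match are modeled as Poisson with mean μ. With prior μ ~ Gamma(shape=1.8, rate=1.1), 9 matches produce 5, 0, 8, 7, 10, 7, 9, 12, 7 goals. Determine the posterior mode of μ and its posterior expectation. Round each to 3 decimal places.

MAP = 6.515; posterior mean = 6.614

Σ counts = 65. Posterior: Gamma(shape = 1.8+65 = 66.8, rate = 1.1+9 = 10.1).
Mode = (α−1)/β = 65.8/10.1 = 6.515.
Mean = α/β = 66.8/10.1 = 6.614.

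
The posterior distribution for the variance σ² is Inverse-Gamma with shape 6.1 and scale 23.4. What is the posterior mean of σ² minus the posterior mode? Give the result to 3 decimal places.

1.292

Mode = β/(α+1) = 23.4/7.1 = 3.296.
Mean = β/(α−1) = 23.4/5.1 = 4.588.
Difference = 4.588 − 3.296 = 1.292.
The posterior is right-skewed, so the mean exceeds the mode.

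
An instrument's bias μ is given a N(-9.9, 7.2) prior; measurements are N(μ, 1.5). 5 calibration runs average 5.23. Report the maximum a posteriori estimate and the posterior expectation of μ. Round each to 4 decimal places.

μ_MAP = 4.6248, E[μ|data] = 4.6248

Posterior for μ is Normal. Precision-weighted mean: (1/7.2·-9.9 + 5/1.5·5.23) / (1/7.2 + 5/1.5) = 4.6248.
A Normal posterior is symmetric, so mode = mean.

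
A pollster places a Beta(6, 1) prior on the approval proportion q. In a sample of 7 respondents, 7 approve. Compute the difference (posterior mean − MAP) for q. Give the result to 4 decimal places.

-0.0714

Posterior: Beta(6+7, 1+0) = Beta(13, 1).
Since β = 1 ≤ 1 and α > 1, the Beta density is monotone increasing on [0,1]; the mode is at 1.
Mean = 13/(13+1) = 0.9286.
Difference = 0.9286 − 1.0000 = -0.0714.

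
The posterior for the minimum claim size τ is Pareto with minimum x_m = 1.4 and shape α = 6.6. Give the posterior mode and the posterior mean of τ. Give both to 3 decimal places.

The Pareto density is strictly decreasing on [x_m, ∞), so the mode is x_m = 1.400.
Mean = α·x_m/(α−1) = 6.6·1.4/5.6 = 1.650.
The mean is pulled above the mode by the posterior's right skew.

τ_MAP = 1.400, E[τ|data] = 1.650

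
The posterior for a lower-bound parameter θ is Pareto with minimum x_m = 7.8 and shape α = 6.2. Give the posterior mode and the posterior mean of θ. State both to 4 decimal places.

The Pareto density is strictly decreasing on [x_m, ∞), so the mode is x_m = 7.8000.
Mean = α·x_m/(α−1) = 6.2·7.8/5.2 = 9.3000.

MAP: 7.8000. Posterior mean: 9.3000.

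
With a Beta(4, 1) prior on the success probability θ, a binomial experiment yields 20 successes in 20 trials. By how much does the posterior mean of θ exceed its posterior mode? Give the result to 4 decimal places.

-0.0400

Posterior: Beta(4+20, 1+0) = Beta(24, 1).
Since β = 1 ≤ 1 and α > 1, the Beta density is monotone increasing on [0,1]; the mode is at 1.
Mean = 24/(24+1) = 0.9600.
Difference = 0.9600 − 1.0000 = -0.0400.
Mode > mean: the posterior has a left tail.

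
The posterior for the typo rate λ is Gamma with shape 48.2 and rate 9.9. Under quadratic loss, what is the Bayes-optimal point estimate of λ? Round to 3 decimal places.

4.869

Mode = (α−1)/β = 47.2/9.9 = 4.768.
Mean = α/β = 48.2/9.9 = 4.869.
Quadratic loss ⇒ the optimal estimator is the posterior mean.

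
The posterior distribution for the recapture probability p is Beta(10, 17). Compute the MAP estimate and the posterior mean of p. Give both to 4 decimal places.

MAP = 0.3600; posterior mean = 0.3704

Mode = (10−1)/(10+17−2) = 9/25 = 0.3600.
Mean = 10/(10+17) = 10/27 = 0.3704.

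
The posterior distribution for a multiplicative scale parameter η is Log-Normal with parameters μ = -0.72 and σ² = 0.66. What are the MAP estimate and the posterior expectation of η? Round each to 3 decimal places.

Mode = exp(μ − σ²) = exp(-1.38) = 0.252.
Mean = exp(μ + σ²/2) = exp(-0.390) = 0.677.

MAP = 0.252, posterior mean = 0.677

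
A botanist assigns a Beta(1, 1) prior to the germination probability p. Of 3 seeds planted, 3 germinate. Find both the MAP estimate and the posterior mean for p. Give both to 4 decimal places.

Posterior: Beta(1+3, 1+0) = Beta(4, 1).
Since β = 1 ≤ 1 and α > 1, the Beta density is monotone increasing on [0,1]; the mode is at 1.
Mean = 4/(4+1) = 0.8000.

MAP = 1.0000, posterior mean = 0.8000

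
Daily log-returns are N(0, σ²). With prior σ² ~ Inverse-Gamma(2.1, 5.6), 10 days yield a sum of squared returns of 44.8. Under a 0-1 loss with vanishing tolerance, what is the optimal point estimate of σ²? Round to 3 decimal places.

Posterior: Inverse-Gamma(shape = 2.1+10/2 = 7.1, scale = 5.6+44.8/2 = 28.0).
Mode = β/(α+1) = 28.0/8.1 = 3.457.
Mean = β/(α−1) = 28.0/6.1 = 4.590.
This is the posterior mode — the MAP estimate.

3.457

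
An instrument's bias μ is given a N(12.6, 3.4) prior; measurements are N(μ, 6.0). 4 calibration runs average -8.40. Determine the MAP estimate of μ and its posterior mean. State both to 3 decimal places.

MAP = -1.971, posterior mean = -1.971

Posterior for μ is Normal. Precision-weighted mean: (1/3.4·12.6 + 4/6.0·-8.40) / (1/3.4 + 4/6.0) = -1.971.
A Normal posterior is symmetric, so mode = mean.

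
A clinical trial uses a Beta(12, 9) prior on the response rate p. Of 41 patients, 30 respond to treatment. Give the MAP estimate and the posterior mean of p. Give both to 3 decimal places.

Posterior: Beta(12+30, 9+11) = Beta(42, 20).
Mode = (42−1)/(42+20−2) = 41/60 = 0.683.
Mean = 42/(42+20) = 42/62 = 0.677.
Left-skewed posterior ⇒ mean < mode.

MAP estimate = 0.683, posterior mean = 0.677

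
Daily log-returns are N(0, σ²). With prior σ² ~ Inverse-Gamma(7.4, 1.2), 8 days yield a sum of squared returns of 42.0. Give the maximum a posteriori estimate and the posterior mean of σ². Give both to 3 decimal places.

Posterior: Inverse-Gamma(shape = 7.4+8/2 = 11.4, scale = 1.2+42.0/2 = 22.2).
Mode = β/(α+1) = 22.2/12.4 = 1.790.
Mean = β/(α−1) = 22.2/10.4 = 2.135.
Right-skewed posterior ⇒ mode < mean.

MAP = 1.790, posterior mean = 2.135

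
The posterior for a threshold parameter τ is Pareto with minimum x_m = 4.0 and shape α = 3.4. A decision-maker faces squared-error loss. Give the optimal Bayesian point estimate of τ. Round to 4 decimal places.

5.6667

The Pareto density is strictly decreasing on [x_m, ∞), so the mode is x_m = 4.0000.
Mean = α·x_m/(α−1) = 3.4·4.0/2.4 = 5.6667.
Squared-error loss ⇒ the optimal estimator is the posterior mean.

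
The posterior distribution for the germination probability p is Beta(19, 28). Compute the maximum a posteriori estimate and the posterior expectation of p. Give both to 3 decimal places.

maximum a posteriori estimate = 0.400, posterior expectation = 0.404

Mode = (19−1)/(19+28−2) = 18/45 = 0.400.
Mean = 19/(19+28) = 19/47 = 0.404.
Right-skewed posterior ⇒ mode < mean.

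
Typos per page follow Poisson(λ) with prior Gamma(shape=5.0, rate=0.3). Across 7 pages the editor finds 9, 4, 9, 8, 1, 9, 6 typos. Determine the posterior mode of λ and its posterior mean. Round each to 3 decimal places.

posterior mode = 6.849, posterior mean = 6.986

Σ counts = 46. Posterior: Gamma(shape = 5.0+46 = 51.0, rate = 0.3+7 = 7.3).
Mode = (α−1)/β = 50.0/7.3 = 6.849.
Mean = α/β = 51.0/7.3 = 6.986.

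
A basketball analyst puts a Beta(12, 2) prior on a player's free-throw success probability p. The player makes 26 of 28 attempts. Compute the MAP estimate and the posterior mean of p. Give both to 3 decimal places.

MAP = 0.925; posterior mean = 0.905

Posterior: Beta(12+26, 2+2) = Beta(38, 4).
Mode = (38−1)/(38+4−2) = 37/40 = 0.925.
Mean = 38/(38+4) = 38/42 = 0.905.
The mean is pulled below the mode by the posterior's left skew.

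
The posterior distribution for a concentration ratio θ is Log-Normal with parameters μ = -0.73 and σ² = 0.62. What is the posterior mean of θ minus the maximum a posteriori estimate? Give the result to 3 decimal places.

0.398

Mode = exp(μ − σ²) = exp(-1.35) = 0.259.
Mean = exp(μ + σ²/2) = exp(-0.420) = 0.657.
Difference = 0.657 − 0.259 = 0.398.
Right-skewed posterior ⇒ mode < mean.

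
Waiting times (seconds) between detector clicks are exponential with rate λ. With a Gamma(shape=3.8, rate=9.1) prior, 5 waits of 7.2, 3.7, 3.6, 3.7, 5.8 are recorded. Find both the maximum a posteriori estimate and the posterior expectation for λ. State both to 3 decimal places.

λ_MAP = 0.236, E[λ|data] = 0.266

Σ times = 24.0. Posterior: Gamma(shape = 3.8+5 = 8.8, rate = 9.1+24.0 = 33.1).
Mode = (α−1)/β = 7.8/33.1 = 0.236.
Mean = α/β = 8.8/33.1 = 0.266.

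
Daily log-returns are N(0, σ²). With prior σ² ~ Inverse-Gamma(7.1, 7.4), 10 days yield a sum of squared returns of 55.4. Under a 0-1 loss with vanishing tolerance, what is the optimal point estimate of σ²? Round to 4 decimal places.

Posterior: Inverse-Gamma(shape = 7.1+10/2 = 12.1, scale = 7.4+55.4/2 = 35.1).
Mode = β/(α+1) = 35.1/13.1 = 2.6794.
Mean = β/(α−1) = 35.1/11.1 = 3.1622.
This is the posterior mode — the MAP estimate.

2.6794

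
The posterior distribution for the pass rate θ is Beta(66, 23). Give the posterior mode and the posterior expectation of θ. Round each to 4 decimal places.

Mode = (66−1)/(66+23−2) = 65/87 = 0.7471.
Mean = 66/(66+23) = 66/89 = 0.7416.
Left-skewed posterior ⇒ mean < mode.

MAP = 0.7471; posterior mean = 0.7416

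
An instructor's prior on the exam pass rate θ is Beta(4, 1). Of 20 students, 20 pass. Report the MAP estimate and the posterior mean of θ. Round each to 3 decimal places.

Posterior: Beta(4+20, 1+0) = Beta(24, 1).
Since β = 1 ≤ 1 and α > 1, the Beta density is monotone increasing on [0,1]; the mode is at 1.
Mean = 24/(24+1) = 0.960.

MAP = 1.000, posterior mean = 0.960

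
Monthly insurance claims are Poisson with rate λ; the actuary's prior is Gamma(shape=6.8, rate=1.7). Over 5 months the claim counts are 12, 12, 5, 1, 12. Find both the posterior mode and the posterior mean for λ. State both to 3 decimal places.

Σ counts = 42. Posterior: Gamma(shape = 6.8+42 = 48.8, rate = 1.7+5 = 6.7).
Mode = (α−1)/β = 47.8/6.7 = 7.134.
Mean = α/β = 48.8/6.7 = 7.284.
Right-skewed posterior ⇒ mode < mean.

MAP = 7.134, posterior mean = 7.284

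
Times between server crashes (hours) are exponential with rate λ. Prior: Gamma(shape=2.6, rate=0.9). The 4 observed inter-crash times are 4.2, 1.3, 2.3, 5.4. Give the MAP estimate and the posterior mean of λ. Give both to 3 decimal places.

Σ times = 13.2. Posterior: Gamma(shape = 2.6+4 = 6.6, rate = 0.9+13.2 = 14.1).
Mode = (α−1)/β = 5.6/14.1 = 0.397.
Mean = α/β = 6.6/14.1 = 0.468.

MAP = 0.397, posterior mean = 0.468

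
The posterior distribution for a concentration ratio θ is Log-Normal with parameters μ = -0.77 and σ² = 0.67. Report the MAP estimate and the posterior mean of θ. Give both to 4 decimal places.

Mode = exp(μ − σ²) = exp(-1.44) = 0.2369.
Mean = exp(μ + σ²/2) = exp(-0.435) = 0.6473.
Right-skewed posterior ⇒ mode < mean.

θ_MAP = 0.2369, E[θ|data] = 0.6473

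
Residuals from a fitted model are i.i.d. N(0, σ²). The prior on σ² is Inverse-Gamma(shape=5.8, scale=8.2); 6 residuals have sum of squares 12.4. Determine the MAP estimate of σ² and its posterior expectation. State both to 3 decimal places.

σ²_MAP = 1.469, E[σ²|data] = 1.846

Posterior: Inverse-Gamma(shape = 5.8+6/2 = 8.8, scale = 8.2+12.4/2 = 14.4).
Mode = β/(α+1) = 14.4/9.8 = 1.469.
Mean = β/(α−1) = 14.4/7.8 = 1.846.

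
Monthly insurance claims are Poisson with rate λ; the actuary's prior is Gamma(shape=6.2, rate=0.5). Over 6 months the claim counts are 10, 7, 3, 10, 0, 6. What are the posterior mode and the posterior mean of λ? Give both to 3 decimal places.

Σ counts = 36. Posterior: Gamma(shape = 6.2+36 = 42.2, rate = 0.5+6 = 6.5).
Mode = (α−1)/β = 41.2/6.5 = 6.338.
Mean = α/β = 42.2/6.5 = 6.492.
The mean is pulled above the mode by the posterior's right skew.

MAP = 6.338, posterior mean = 6.492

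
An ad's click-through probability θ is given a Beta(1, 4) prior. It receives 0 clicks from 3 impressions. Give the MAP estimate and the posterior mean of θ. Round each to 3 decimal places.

Posterior: Beta(1+0, 4+3) = Beta(1, 7).
Since α = 1 ≤ 1 and β > 1, the Beta density is monotone decreasing on [0,1]; the mode is at 0.
Mean = 1/(1+7) = 0.125.
Mean > mode: the posterior has a right tail.

MAP = 0.000; posterior mean = 0.125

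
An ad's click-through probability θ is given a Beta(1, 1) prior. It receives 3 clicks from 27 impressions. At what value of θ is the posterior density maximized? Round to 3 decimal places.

0.111

Posterior: Beta(1+3, 1+24) = Beta(4, 25).
Mode = (4−1)/(4+25−2) = 3/27 = 0.111.
With a flat prior the MAP equals the MLE, 3/27.
Mean = 4/(4+25) = 4/29 = 0.138.
This is the posterior mode — the MAP estimate.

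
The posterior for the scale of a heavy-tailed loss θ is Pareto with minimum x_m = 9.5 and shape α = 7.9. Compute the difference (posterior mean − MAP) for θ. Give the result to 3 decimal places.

The Pareto density is strictly decreasing on [x_m, ∞), so the mode is x_m = 9.500.
Mean = α·x_m/(α−1) = 7.9·9.5/6.9 = 10.877.
Difference = 10.877 − 9.500 = 1.377.

1.377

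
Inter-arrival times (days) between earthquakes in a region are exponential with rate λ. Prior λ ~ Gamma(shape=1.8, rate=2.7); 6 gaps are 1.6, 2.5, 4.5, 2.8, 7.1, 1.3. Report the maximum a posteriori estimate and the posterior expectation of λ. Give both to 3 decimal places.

Σ times = 19.8. Posterior: Gamma(shape = 1.8+6 = 7.8, rate = 2.7+19.8 = 22.5).
Mode = (α−1)/β = 6.8/22.5 = 0.302.
Mean = α/β = 7.8/22.5 = 0.347.
The posterior is right-skewed, so the mean exceeds the mode.

λ_MAP = 0.302, E[λ|data] = 0.347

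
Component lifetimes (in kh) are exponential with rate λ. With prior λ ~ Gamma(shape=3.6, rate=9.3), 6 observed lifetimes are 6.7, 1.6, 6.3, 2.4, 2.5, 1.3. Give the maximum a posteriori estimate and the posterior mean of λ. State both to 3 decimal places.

MAP: 0.286. Posterior mean: 0.319.

Σ times = 20.8. Posterior: Gamma(shape = 3.6+6 = 9.6, rate = 9.3+20.8 = 30.1).
Mode = (α−1)/β = 8.6/30.1 = 0.286.
Mean = α/β = 9.6/30.1 = 0.319.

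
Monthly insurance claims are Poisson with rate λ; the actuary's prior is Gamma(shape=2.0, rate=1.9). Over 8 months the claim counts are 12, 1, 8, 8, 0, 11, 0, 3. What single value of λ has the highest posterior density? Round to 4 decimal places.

4.4444

Σ counts = 43. Posterior: Gamma(shape = 2.0+43 = 45.0, rate = 1.9+8 = 9.9).
Mode = (α−1)/β = 44.0/9.9 = 4.4444.
Mean = α/β = 45.0/9.9 = 4.5455.
This is the posterior mode — the MAP estimate.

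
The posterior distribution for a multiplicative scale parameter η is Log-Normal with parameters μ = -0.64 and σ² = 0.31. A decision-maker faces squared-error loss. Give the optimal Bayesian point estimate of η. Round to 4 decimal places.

Mode = exp(μ − σ²) = exp(-0.95) = 0.3867.
Mean = exp(μ + σ²/2) = exp(-0.485) = 0.6157.
Squared-error loss ⇒ the optimal estimator is the posterior mean.

0.6157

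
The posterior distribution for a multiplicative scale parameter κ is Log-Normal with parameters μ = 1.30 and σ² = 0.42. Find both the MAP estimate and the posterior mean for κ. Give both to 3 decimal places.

Mode = exp(μ − σ²) = exp(0.88) = 2.411.
Mean = exp(μ + σ²/2) = exp(1.510) = 4.527.

MAP = 2.411; posterior mean = 4.527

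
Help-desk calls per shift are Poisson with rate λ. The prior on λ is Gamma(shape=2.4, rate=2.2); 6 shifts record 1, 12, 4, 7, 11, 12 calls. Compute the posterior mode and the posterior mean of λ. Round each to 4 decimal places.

MAP = 5.9024, posterior mean = 6.0244

Σ counts = 47. Posterior: Gamma(shape = 2.4+47 = 49.4, rate = 2.2+6 = 8.2).
Mode = (α−1)/β = 48.4/8.2 = 5.9024.
Mean = α/β = 49.4/8.2 = 6.0244.
Right-skewed posterior ⇒ mode < mean.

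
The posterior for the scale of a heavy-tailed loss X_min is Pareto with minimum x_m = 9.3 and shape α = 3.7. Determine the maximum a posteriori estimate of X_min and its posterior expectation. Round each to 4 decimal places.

The Pareto density is strictly decreasing on [x_m, ∞), so the mode is x_m = 9.3000.
Mean = α·x_m/(α−1) = 3.7·9.3/2.7 = 12.7444.
Mean > mode: the posterior has a right tail.

MAP: 9.3000. Posterior mean: 12.7444.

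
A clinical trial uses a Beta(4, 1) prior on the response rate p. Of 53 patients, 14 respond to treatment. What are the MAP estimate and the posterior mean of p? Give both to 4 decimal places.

MAP: 0.3036. Posterior mean: 0.3103.

Posterior: Beta(4+14, 1+39) = Beta(18, 40).
Mode = (18−1)/(18+40−2) = 17/56 = 0.3036.
Mean = 18/(18+40) = 18/58 = 0.3103.
The posterior is right-skewed, so the mean exceeds the mode.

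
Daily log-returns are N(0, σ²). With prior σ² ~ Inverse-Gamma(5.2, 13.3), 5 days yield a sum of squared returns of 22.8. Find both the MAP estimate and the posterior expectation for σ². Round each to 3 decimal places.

Posterior: Inverse-Gamma(shape = 5.2+5/2 = 7.7, scale = 13.3+22.8/2 = 24.7).
Mode = β/(α+1) = 24.7/8.7 = 2.839.
Mean = β/(α−1) = 24.7/6.7 = 3.687.

MAP = 2.839; posterior mean = 3.687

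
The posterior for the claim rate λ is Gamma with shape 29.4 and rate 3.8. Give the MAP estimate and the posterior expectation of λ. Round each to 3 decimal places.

Mode = (α−1)/β = 28.4/3.8 = 7.474.
Mean = α/β = 29.4/3.8 = 7.737.

MAP = 7.474; posterior mean = 7.737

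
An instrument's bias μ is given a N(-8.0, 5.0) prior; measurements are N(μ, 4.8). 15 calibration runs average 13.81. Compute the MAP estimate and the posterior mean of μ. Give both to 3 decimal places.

Posterior for μ is Normal. Precision-weighted mean: (1/5.0·-8.0 + 15/4.8·13.81) / (1/5.0 + 15/4.8) = 12.498.
A Normal posterior is symmetric, so mode = mean.

MAP = 12.498; posterior mean = 12.498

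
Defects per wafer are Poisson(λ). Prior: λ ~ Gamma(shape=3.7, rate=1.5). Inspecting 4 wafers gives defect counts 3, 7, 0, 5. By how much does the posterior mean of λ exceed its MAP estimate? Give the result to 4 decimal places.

Σ counts = 15. Posterior: Gamma(shape = 3.7+15 = 18.7, rate = 1.5+4 = 5.5).
Mode = (α−1)/β = 17.7/5.5 = 3.2182.
Mean = α/β = 18.7/5.5 = 3.4000.
Difference = 3.4000 − 3.2182 = 0.1818.
Right-skewed posterior ⇒ mode < mean.

0.1818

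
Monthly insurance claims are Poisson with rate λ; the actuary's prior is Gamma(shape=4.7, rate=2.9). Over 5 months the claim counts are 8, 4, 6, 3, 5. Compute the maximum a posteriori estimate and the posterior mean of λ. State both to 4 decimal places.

MAP = 3.7595; posterior mean = 3.8861

Σ counts = 26. Posterior: Gamma(shape = 4.7+26 = 30.7, rate = 2.9+5 = 7.9).
Mode = (α−1)/β = 29.7/7.9 = 3.7595.
Mean = α/β = 30.7/7.9 = 3.8861.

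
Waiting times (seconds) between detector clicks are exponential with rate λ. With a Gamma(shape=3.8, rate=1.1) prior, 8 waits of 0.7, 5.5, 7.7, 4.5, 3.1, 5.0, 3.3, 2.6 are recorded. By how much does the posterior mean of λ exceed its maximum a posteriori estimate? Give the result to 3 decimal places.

Σ times = 32.4. Posterior: Gamma(shape = 3.8+8 = 11.8, rate = 1.1+32.4 = 33.5).
Mode = (α−1)/β = 10.8/33.5 = 0.322.
Mean = α/β = 11.8/33.5 = 0.352.
Difference = 0.352 − 0.322 = 0.030.

0.030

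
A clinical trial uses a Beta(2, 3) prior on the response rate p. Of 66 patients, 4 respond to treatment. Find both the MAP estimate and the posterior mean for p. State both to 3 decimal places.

Posterior: Beta(2+4, 3+62) = Beta(6, 65).
Mode = (6−1)/(6+65−2) = 5/69 = 0.072.
Mean = 6/(6+65) = 6/71 = 0.085.
Right-skewed posterior ⇒ mode < mean.

MAP = 0.072; posterior mean = 0.085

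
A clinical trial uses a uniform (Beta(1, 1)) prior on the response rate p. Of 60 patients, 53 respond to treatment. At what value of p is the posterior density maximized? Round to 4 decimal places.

0.8833

Posterior: Beta(1+53, 1+7) = Beta(54, 8).
Mode = (54−1)/(54+8−2) = 53/60 = 0.8833.
With a flat prior the MAP equals the MLE, 53/60.
Mean = 54/(54+8) = 54/62 = 0.8710.
This is the posterior mode — the MAP estimate.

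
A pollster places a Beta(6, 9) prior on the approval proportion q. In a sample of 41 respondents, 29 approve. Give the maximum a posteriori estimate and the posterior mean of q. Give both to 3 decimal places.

Posterior: Beta(6+29, 9+12) = Beta(35, 21).
Mode = (35−1)/(35+21−2) = 34/54 = 0.630.
Mean = 35/(35+21) = 35/56 = 0.625.

MAP = 0.630, posterior mean = 0.625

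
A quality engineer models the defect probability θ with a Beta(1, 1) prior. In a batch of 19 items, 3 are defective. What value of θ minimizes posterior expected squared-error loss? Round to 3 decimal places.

Posterior: Beta(1+3, 1+16) = Beta(4, 17).
Mode = (4−1)/(4+17−2) = 3/19 = 0.158.
With a flat prior the MAP equals the MLE, 3/19.
Mean = 4/(4+17) = 4/21 = 0.190.
Squared-error loss ⇒ the optimal estimator is the posterior mean.

0.190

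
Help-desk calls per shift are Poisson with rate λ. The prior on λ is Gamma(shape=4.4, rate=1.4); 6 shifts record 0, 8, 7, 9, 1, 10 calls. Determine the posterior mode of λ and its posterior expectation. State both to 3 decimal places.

Σ counts = 35. Posterior: Gamma(shape = 4.4+35 = 39.4, rate = 1.4+6 = 7.4).
Mode = (α−1)/β = 38.4/7.4 = 5.189.
Mean = α/β = 39.4/7.4 = 5.324.

MAP: 5.189. Posterior mean: 5.324.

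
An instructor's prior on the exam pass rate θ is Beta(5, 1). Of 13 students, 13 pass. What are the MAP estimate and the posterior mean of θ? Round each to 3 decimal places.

Posterior: Beta(5+13, 1+0) = Beta(18, 1).
Since β = 1 ≤ 1 and α > 1, the Beta density is monotone increasing on [0,1]; the mode is at 1.
Mean = 18/(18+1) = 0.947.
Mode > mean: the posterior has a left tail.

MAP = 1.000; posterior mean = 0.947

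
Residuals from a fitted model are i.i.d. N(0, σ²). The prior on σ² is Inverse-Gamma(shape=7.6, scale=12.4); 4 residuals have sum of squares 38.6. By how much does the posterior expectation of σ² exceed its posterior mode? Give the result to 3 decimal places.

0.695

Posterior: Inverse-Gamma(shape = 7.6+4/2 = 9.6, scale = 12.4+38.6/2 = 31.7).
Mode = β/(α+1) = 31.7/10.6 = 2.991.
Mean = β/(α−1) = 31.7/8.6 = 3.686.
Difference = 3.686 − 2.991 = 0.695.
Mean > mode: the posterior has a right tail.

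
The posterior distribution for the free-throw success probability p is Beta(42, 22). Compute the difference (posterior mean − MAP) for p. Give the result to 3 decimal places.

-0.005

Mode = (42−1)/(42+22−2) = 41/62 = 0.661.
Mean = 42/(42+22) = 42/64 = 0.656.
Difference = 0.656 − 0.661 = -0.005.
Mode > mean: the posterior has a left tail.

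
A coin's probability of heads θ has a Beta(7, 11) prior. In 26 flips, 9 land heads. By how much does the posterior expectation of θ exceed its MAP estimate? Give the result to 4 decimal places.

Posterior: Beta(7+9, 11+17) = Beta(16, 28).
Mode = (16−1)/(16+28−2) = 15/42 = 0.3571.
Mean = 16/(16+28) = 16/44 = 0.3636.
Difference = 0.3636 − 0.3571 = 0.0065.
The posterior is right-skewed, so the mean exceeds the mode.

0.0065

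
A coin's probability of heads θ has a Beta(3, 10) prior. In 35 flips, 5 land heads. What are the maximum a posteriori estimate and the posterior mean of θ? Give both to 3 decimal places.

MAP = 0.152, posterior mean = 0.167

Posterior: Beta(3+5, 10+30) = Beta(8, 40).
Mode = (8−1)/(8+40−2) = 7/46 = 0.152.
Mean = 8/(8+40) = 8/48 = 0.167.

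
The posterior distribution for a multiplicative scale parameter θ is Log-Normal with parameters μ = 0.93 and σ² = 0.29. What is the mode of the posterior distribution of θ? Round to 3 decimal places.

1.896

Mode = exp(μ − σ²) = exp(0.64) = 1.896.
Mean = exp(μ + σ²/2) = exp(1.075) = 2.930.
This is the posterior mode — the MAP estimate.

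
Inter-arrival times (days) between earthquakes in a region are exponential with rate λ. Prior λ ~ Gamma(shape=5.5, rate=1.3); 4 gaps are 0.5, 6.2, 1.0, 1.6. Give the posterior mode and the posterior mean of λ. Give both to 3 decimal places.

Σ times = 9.3. Posterior: Gamma(shape = 5.5+4 = 9.5, rate = 1.3+9.3 = 10.6).
Mode = (α−1)/β = 8.5/10.6 = 0.802.
Mean = α/β = 9.5/10.6 = 0.896.
Right-skewed posterior ⇒ mode < mean.

MAP: 0.802. Posterior mean: 0.896.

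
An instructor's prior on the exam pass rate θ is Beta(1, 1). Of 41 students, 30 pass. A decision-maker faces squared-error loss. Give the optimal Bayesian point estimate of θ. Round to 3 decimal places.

0.721

Posterior: Beta(1+30, 1+11) = Beta(31, 12).
Mode = (31−1)/(31+12−2) = 30/41 = 0.732.
With a flat prior the MAP equals the MLE, 30/41.
Mean = 31/(31+12) = 31/43 = 0.721.
Squared-error loss ⇒ the optimal estimator is the posterior mean.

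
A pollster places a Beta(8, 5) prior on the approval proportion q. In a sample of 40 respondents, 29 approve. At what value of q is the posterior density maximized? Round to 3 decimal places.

0.706

Posterior: Beta(8+29, 5+11) = Beta(37, 16).
Mode = (37−1)/(37+16−2) = 36/51 = 0.706.
Mean = 37/(37+16) = 37/53 = 0.698.
This is the posterior mode — the MAP estimate.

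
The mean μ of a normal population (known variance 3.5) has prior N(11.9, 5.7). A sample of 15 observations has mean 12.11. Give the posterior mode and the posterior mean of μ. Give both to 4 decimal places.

Posterior for μ is Normal. Precision-weighted mean: (1/5.7·11.9 + 15/3.5·12.11) / (1/5.7 + 15/3.5) = 12.1017.
A Normal posterior is symmetric, so mode = mean.

posterior mode = 12.1017, posterior mean = 12.1017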